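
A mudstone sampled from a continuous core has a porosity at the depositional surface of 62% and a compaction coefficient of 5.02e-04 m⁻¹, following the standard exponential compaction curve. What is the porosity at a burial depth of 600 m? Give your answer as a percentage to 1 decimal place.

Working in km (1 km = 1000 m; k in km⁻¹ = k in m⁻¹ × 1000):
n = n₀·exp(−k·z) = 0.62 × exp(−0.502 × 0.6) = 0.62 × exp(−0.3012)
  = 0.62 × 0.7399 = 0.4588

45.9%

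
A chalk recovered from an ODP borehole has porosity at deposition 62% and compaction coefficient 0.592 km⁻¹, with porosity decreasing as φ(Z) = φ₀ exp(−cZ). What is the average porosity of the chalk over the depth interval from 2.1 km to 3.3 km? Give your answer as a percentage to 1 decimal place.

12.8%

⟨φ⟩ = (1/(Z₂−Z₁)) ∫ φ₀ e^(−cZ) dZ = φ₀·(e^(−c·Z₁) − e^(−c·Z₂)) / (c·(Z₂−Z₁))
e^(−0.592×2.1) = 0.2885; e^(−0.592×3.3) = 0.1418
⟨φ⟩ = 0.62 × (0.2885 − 0.1418) / (0.592 × 1.2) = 0.62 × 0.2065 = 0.1280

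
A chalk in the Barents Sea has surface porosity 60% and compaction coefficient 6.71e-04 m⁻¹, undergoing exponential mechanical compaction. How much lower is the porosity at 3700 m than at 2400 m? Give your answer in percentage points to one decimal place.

7.0 percentage points

Working in km (1 km = 1000 m; k in km⁻¹ = k in m⁻¹ × 1000):
n(2.4) = 0.6·e^(−0.671×2.4) = 0.1199
n(3.7) = 0.6·e^(−0.671×3.7) = 0.0501
Δn = 0.1199 − 0.0501 = 0.0698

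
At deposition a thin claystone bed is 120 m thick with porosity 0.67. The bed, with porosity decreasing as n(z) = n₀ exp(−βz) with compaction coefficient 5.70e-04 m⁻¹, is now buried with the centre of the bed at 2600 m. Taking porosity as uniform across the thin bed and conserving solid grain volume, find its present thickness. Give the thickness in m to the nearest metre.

Working in km (1 km = 1000 m; β in km⁻¹ = β in m⁻¹ × 1000):
Porosity at 2.6 km: n = 0.67·exp(−0.57×2.6) = 0.1522
Solid-volume conservation: h(1−n) = h₀(1−n₀) ⇒ h = h₀·(1−n₀)/(1−n)
h = 0.12 × (1 − 0.67)/(1 − 0.1522) = 0.12 × 0.3892 = 0.0467 km

47 m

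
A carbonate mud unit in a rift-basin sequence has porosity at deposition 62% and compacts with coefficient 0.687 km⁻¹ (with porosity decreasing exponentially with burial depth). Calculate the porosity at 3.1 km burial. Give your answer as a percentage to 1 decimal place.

7.4%

φ = φ₀·exp(−β·z) = 0.62 × exp(−0.687 × 3.1) = 0.62 × exp(−2.13)
  = 0.62 × 0.1189 = 0.0737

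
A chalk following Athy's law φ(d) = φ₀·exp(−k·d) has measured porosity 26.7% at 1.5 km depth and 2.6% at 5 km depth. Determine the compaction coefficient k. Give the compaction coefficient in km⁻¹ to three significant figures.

Athy: φ(d) = φ₀ e^(−kd) ⇒ φ₁/φ₂ = e^{k(d₂−d₁)} ⇒ k = ln(φ₁/φ₂)/(d₂−d₁)
k = ln(0.267/0.026) / (5 − 1.5) = ln(10.27) / 3.5 = 2.3292 / 3.5 = 0.6655 km⁻¹

0.665 km⁻¹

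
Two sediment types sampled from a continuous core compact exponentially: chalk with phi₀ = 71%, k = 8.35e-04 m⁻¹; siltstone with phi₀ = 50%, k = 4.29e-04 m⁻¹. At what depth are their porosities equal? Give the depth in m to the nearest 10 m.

860 m

Working in km (1 km = 1000 m; k in km⁻¹ = k in m⁻¹ × 1000):
Set phi₀ₐ e^(−kₐd) = phi₀ᵦ e^(−kᵦd) ⇒ ln(phi₀ₐ/phi₀ᵦ) = (kₐ − kᵦ)·d
d = ln(0.71/0.5) / (0.835 − 0.429) = 0.3507 / 0.406 = 0.864 km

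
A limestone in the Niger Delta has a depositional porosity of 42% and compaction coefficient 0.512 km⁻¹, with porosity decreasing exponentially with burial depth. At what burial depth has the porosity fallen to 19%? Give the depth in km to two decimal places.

Invert Athy's law: d = ln(phi₀/phi) / k
d = ln(0.42/0.19) / 0.512 = ln(2.211) / 0.512 = 0.7932 / 0.512 = 1.549 km

1.55 km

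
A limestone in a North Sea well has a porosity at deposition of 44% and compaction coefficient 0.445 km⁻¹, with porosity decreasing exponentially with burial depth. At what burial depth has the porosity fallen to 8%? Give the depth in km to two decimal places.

Invert Athy's law: Z = ln(φ₀/φ) / c
Z = ln(0.44/0.08) / 0.445 = ln(5.5) / 0.445 = 1.7047 / 0.445 = 3.831 km

3.83 km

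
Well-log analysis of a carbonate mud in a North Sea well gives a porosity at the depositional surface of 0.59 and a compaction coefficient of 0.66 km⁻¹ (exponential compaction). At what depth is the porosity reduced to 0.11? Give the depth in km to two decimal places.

Invert Athy's law: d = ln(n₀/n) / c
d = ln(0.59/0.11) / 0.66 = ln(5.364) / 0.66 = 1.6796 / 0.66 = 2.545 km

2.54 km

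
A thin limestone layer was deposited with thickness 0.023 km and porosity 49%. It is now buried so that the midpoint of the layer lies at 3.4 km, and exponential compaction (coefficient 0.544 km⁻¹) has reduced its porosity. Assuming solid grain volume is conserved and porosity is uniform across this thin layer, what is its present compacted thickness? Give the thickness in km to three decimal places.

Porosity at 3.4 km: φ = 0.49·exp(−0.544×3.4) = 0.0771
Solid-volume conservation: h(1−φ) = h₀(1−φ₀) ⇒ h = h₀·(1−φ₀)/(1−φ)
h = 0.023 × (1 − 0.49)/(1 − 0.0771) = 0.023 × 0.5526 = 0.0127 km

0.013 km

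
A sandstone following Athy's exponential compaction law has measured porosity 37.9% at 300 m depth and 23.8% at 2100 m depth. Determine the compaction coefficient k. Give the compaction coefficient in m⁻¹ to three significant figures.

0.000258 m⁻¹

Working in km (1 km = 1000 m; k in km⁻¹ = k in m⁻¹ × 1000):
Athy: φ(Z) = φ₀ e^(−kZ) ⇒ φ₁/φ₂ = e^{k(Z₂−Z₁)} ⇒ k = ln(φ₁/φ₂)/(Z₂−Z₁)
k = ln(0.379/0.238) / (2.1 − 0.3) = ln(1.592) / 1.8 = 0.4653 / 1.8 = 0.2585 km⁻¹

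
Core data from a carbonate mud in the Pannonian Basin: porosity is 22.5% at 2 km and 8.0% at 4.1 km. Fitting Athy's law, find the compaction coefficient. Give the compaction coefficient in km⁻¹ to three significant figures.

0.492 km⁻¹

Athy: phi(Z) = phi₀ e^(−kZ) ⇒ phi₁/phi₂ = e^{k(Z₂−Z₁)} ⇒ k = ln(phi₁/phi₂)/(Z₂−Z₁)
k = ln(0.225/0.08) / (4.1 − 2) = ln(2.812) / 2.1 = 1.0341 / 2.1 = 0.4924 km⁻¹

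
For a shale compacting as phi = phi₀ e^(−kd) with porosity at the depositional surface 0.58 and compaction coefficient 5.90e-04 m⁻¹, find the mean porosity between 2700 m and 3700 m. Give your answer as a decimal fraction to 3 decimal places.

0.089

Working in km (1 km = 1000 m; k in km⁻¹ = k in m⁻¹ × 1000):
⟨phi⟩ = (1/(d₂−d₁)) ∫ phi₀ e^(−kd) dd = phi₀·(e^(−k·d₁) − e^(−k·d₂)) / (k·(d₂−d₁))
e^(−0.59×2.7) = 0.2033; e^(−0.59×3.7) = 0.1127
⟨phi⟩ = 0.58 × (0.2033 − 0.1127) / (0.59 × 1) = 0.58 × 0.1536 = 0.0891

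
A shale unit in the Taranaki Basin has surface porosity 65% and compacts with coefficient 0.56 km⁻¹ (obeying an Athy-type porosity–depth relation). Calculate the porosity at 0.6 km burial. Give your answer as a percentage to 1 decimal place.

n = n₀·exp(−c·Z) = 0.65 × exp(−0.56 × 0.6) = 0.65 × exp(−0.336)
  = 0.65 × 0.7146 = 0.4645

46.5%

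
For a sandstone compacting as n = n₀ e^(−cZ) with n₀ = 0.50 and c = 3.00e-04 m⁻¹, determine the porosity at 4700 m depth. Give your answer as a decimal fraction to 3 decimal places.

Working in km (1 km = 1000 m; c in km⁻¹ = c in m⁻¹ × 1000):
n = n₀·exp(−c·Z) = 0.5 × exp(−0.3 × 4.7) = 0.5 × exp(−1.41)
  = 0.5 × 0.2441 = 0.1221

0.122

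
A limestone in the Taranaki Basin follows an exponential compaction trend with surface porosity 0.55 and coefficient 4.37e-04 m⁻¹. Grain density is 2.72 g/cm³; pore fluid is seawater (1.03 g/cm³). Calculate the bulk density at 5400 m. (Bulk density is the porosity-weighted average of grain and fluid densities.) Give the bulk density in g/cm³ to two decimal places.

Working in km (1 km = 1000 m; c in km⁻¹ = c in m⁻¹ × 1000):
Porosity at depth: φ = 0.55·exp(−0.437×5.4) = 0.55×0.0944 = 0.0519
Bulk density: ρ_b = (1−φ)ρ_g + φ·ρ_f = 0.9481×2.72 + 0.0519×1.03
       = 2.579 + 0.053 = 2.632 g/cm³

2.63 g/cm³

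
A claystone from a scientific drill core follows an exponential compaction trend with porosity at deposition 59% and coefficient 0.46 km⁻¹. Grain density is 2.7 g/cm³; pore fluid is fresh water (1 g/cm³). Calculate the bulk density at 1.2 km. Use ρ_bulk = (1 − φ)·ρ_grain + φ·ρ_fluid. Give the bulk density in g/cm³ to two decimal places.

2.12 g/cm³

Porosity at depth: φ = 0.59·exp(−0.46×1.2) = 0.59×0.5758 = 0.3397
Bulk density: ρ_b = (1−φ)ρ_g + φ·ρ_f = 0.6603×2.7 + 0.3397×1
       = 1.783 + 0.340 = 2.122 g/cm³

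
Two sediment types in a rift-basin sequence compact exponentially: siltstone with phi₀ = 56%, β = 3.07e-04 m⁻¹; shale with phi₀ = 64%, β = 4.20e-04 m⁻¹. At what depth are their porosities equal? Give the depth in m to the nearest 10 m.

1180 m

Working in km (1 km = 1000 m; β in km⁻¹ = β in m⁻¹ × 1000):
Set phi₀ₐ e^(−βₐz) = phi₀ᵦ e^(−βᵦz) ⇒ ln(phi₀ₐ/phi₀ᵦ) = (βₐ − βᵦ)·z
z = ln(0.56/0.64) / (0.307 − 0.42) = -0.1335 / -0.113 = 1.182 km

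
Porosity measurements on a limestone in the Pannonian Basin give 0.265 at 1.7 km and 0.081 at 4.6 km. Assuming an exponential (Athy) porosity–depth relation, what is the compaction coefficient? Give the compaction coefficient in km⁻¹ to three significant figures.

Athy: phi(Z) = phi₀ e^(−cZ) ⇒ phi₁/phi₂ = e^{c(Z₂−Z₁)} ⇒ c = ln(phi₁/phi₂)/(Z₂−Z₁)
c = ln(0.265/0.081) / (4.6 − 1.7) = ln(3.272) / 2.9 = 1.1853 / 2.9 = 0.4087 km⁻¹

0.409 km⁻¹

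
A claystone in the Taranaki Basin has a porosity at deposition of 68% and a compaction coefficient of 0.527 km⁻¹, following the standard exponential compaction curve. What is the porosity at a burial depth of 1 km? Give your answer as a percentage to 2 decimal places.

φ = φ₀·exp(−k·z) = 0.68 × exp(−0.527 × 1) = 0.68 × exp(−0.527)
  = 0.68 × 0.5904 = 0.4015

40.15%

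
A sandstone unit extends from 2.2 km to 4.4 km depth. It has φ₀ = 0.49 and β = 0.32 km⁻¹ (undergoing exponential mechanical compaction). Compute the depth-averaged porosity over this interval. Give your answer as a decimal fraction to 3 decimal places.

⟨φ⟩ = (1/(d₂−d₁)) ∫ φ₀ e^(−βd) dd = φ₀·(e^(−β·d₁) − e^(−β·d₂)) / (β·(d₂−d₁))
e^(−0.32×2.2) = 0.4946; e^(−0.32×4.4) = 0.2446
⟨φ⟩ = 0.49 × (0.4946 − 0.2446) / (0.32 × 2.2) = 0.49 × 0.3551 = 0.1740

0.174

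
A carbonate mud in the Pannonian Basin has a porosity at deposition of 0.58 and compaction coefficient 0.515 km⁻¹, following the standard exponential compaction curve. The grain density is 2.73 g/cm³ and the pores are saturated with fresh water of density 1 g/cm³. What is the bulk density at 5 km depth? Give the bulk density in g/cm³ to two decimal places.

Porosity at depth: phi = 0.58·exp(−0.515×5) = 0.58×0.0762 = 0.0442
Bulk density: ρ_b = (1−phi)ρ_g + phi·ρ_f = 0.9558×2.73 + 0.0442×1
       = 2.609 + 0.044 = 2.654 g/cm³

2.65 g/cm³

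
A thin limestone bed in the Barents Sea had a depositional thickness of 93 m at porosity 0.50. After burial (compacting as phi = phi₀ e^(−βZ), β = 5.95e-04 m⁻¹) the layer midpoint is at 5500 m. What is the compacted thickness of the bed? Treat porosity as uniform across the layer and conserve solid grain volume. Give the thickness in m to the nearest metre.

Working in km (1 km = 1000 m; β in km⁻¹ = β in m⁻¹ × 1000):
Porosity at 5.5 km: phi = 0.5·exp(−0.595×5.5) = 0.0190
Solid-volume conservation: h(1−phi) = h₀(1−phi₀) ⇒ h = h₀·(1−phi₀)/(1−phi)
h = 0.093 × (1 − 0.5)/(1 − 0.0190) = 0.093 × 0.5097 = 0.0474 km

47 m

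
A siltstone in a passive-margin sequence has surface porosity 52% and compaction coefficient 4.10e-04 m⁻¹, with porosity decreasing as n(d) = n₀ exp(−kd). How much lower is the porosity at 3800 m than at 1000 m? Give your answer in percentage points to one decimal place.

Working in km (1 km = 1000 m; k in km⁻¹ = k in m⁻¹ × 1000):
n(1) = 0.52·e^(−0.41×1) = 0.3451
n(3.8) = 0.52·e^(−0.41×3.8) = 0.1095
Δn = 0.3451 − 0.1095 = 0.2356

23.6 percentage points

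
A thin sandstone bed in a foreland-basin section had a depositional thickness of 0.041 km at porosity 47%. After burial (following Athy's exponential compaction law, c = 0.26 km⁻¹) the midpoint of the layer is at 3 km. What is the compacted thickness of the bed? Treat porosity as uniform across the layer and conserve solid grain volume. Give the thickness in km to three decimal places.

Porosity at 3 km: φ = 0.47·exp(−0.26×3) = 0.2155
Solid-volume conservation: h(1−φ) = h₀(1−φ₀) ⇒ h = h₀·(1−φ₀)/(1−φ)
h = 0.041 × (1 − 0.47)/(1 − 0.2155) = 0.041 × 0.6755 = 0.0277 km

0.028 km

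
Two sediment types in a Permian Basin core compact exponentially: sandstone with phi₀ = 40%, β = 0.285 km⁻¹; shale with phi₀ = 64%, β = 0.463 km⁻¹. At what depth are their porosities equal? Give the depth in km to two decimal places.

2.64 km

Set phi₀ₐ e^(−βₐd) = phi₀ᵦ e^(−βᵦd) ⇒ ln(phi₀ₐ/phi₀ᵦ) = (βₐ − βᵦ)·d
d = ln(0.4/0.64) / (0.285 − 0.463) = -0.4700 / -0.178 = 2.640 km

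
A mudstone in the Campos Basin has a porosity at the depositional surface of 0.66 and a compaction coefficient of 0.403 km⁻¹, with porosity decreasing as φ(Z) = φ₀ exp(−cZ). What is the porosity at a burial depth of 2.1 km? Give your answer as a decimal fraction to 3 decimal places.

0.283

φ = φ₀·exp(−c·Z) = 0.66 × exp(−0.403 × 2.1) = 0.66 × exp(−0.8463)
  = 0.66 × 0.4290 = 0.2831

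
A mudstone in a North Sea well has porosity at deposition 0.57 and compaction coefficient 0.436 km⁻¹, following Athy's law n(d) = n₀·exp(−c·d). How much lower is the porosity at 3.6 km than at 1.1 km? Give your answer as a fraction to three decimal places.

n(1.1) = 0.57·e^(−0.436×1.1) = 0.3528
n(3.6) = 0.57·e^(−0.436×3.6) = 0.1186
Δn = 0.3528 − 0.1186 = 0.2342

0.234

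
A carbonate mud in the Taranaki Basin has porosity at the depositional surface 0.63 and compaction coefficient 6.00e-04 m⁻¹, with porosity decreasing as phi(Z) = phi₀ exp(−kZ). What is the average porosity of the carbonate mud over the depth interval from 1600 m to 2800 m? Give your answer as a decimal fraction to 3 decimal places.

Working in km (1 km = 1000 m; k in km⁻¹ = k in m⁻¹ × 1000):
⟨phi⟩ = (1/(Z₂−Z₁)) ∫ phi₀ e^(−kZ) dZ = phi₀·(e^(−k·Z₁) − e^(−k·Z₂)) / (k·(Z₂−Z₁))
e^(−0.6×1.6) = 0.3829; e^(−0.6×2.8) = 0.1864
⟨phi⟩ = 0.63 × (0.3829 − 0.1864) / (0.6 × 1.2) = 0.63 × 0.2729 = 0.1720

0.172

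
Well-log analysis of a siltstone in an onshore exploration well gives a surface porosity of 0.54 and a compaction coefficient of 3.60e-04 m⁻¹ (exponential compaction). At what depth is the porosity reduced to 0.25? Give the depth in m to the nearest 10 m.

Working in km (1 km = 1000 m; k in km⁻¹ = k in m⁻¹ × 1000):
Invert Athy's law: Z = ln(n₀/n) / k
Z = ln(0.54/0.25) / 0.36 = ln(2.16) / 0.36 = 0.7701 / 0.36 = 2.139 km

2140 m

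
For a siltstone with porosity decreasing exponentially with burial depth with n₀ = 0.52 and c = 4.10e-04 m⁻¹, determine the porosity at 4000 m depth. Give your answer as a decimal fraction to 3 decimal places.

Working in km (1 km = 1000 m; c in km⁻¹ = c in m⁻¹ × 1000):
n = n₀·exp(−c·z) = 0.52 × exp(−0.41 × 4) = 0.52 × exp(−1.64)
  = 0.52 × 0.1940 = 0.1009

0.101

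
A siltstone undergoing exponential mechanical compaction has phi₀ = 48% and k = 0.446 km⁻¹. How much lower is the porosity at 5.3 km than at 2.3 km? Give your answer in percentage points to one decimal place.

12.7 percentage points

phi(2.3) = 0.48·e^(−0.446×2.3) = 0.1721
phi(5.3) = 0.48·e^(−0.446×5.3) = 0.0451
Δphi = 0.1721 − 0.0451 = 0.1269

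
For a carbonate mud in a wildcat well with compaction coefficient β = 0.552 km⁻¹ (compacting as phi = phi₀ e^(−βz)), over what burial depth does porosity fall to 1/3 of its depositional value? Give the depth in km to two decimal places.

phi/phi₀ = 1/3 ⇒ exp(−β·z) = 1/3 ⇒ z = ln(3) / β
z = 1.0986 / 0.552 = 1.990 km

1.99 km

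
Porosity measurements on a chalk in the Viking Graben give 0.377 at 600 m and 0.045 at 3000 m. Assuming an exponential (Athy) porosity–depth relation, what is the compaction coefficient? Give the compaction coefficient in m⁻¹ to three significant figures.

0.000886 m⁻¹

Working in km (1 km = 1000 m; β in km⁻¹ = β in m⁻¹ × 1000):
Athy: φ(Z) = φ₀ e^(−βZ) ⇒ φ₁/φ₂ = e^{β(Z₂−Z₁)} ⇒ β = ln(φ₁/φ₂)/(Z₂−Z₁)
β = ln(0.377/0.045) / (3 − 0.6) = ln(8.378) / 2.4 = 2.1256 / 2.4 = 0.8857 km⁻¹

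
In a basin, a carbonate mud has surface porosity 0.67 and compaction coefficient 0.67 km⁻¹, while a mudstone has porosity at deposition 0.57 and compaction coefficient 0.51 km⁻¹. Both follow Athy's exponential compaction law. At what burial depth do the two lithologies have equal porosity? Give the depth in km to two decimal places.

1.01 km

Set phi₀ₐ e^(−cₐd) = phi₀ᵦ e^(−cᵦd) ⇒ ln(phi₀ₐ/phi₀ᵦ) = (cₐ − cᵦ)·d
d = ln(0.67/0.57) / (0.67 − 0.51) = 0.1616 / 0.16 = 1.010 km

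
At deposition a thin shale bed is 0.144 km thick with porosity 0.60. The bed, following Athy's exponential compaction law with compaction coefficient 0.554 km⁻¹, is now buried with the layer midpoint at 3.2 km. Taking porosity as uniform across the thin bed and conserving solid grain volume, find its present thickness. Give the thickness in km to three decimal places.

0.064 km

Porosity at 3.2 km: phi = 0.6·exp(−0.554×3.2) = 0.1019
Solid-volume conservation: h(1−phi) = h₀(1−phi₀) ⇒ h = h₀·(1−phi₀)/(1−phi)
h = 0.144 × (1 − 0.6)/(1 − 0.1019) = 0.144 × 0.4454 = 0.0641 km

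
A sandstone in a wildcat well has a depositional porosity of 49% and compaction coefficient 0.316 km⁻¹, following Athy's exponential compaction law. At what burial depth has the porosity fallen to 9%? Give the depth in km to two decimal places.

5.36 km

Invert Athy's law: Z = ln(φ₀/φ) / k
Z = ln(0.49/0.09) / 0.316 = ln(5.444) / 0.316 = 1.6946 / 0.316 = 5.363 km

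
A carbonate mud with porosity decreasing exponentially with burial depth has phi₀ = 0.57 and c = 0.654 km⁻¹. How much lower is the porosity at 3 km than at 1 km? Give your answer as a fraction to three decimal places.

phi(1) = 0.57·e^(−0.654×1) = 0.2964
phi(3) = 0.57·e^(−0.654×3) = 0.0801
Δphi = 0.2964 − 0.0801 = 0.2162

0.216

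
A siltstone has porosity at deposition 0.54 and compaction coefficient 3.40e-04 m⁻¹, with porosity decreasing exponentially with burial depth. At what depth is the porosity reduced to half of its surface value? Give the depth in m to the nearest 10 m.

2040 m

Working in km (1 km = 1000 m; β in km⁻¹ = β in m⁻¹ × 1000):
phi/phi₀ = 1/2 ⇒ exp(−β·Z) = 1/2 ⇒ Z = ln(2) / β
Z = 0.6931 / 0.34 = 2.039 km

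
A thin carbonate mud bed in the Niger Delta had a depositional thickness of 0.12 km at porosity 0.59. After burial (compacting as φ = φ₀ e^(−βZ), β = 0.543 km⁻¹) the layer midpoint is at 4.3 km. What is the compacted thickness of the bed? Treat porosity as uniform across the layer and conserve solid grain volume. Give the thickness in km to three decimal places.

Porosity at 4.3 km: φ = 0.59·exp(−0.543×4.3) = 0.0571
Solid-volume conservation: h(1−φ) = h₀(1−φ₀) ⇒ h = h₀·(1−φ₀)/(1−φ)
h = 0.12 × (1 − 0.59)/(1 − 0.0571) = 0.12 × 0.4348 = 0.0522 km

0.052 km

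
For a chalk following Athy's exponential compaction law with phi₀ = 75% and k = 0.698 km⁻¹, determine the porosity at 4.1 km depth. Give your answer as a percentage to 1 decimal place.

phi = phi₀·exp(−k·z) = 0.75 × exp(−0.698 × 4.1) = 0.75 × exp(−2.862)
  = 0.75 × 0.0572 = 0.0429

4.3%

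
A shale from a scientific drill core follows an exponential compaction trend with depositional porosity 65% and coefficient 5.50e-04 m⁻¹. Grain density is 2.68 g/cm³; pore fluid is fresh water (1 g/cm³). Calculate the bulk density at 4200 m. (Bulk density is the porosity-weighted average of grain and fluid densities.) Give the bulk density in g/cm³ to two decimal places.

Working in km (1 km = 1000 m; β in km⁻¹ = β in m⁻¹ × 1000):
Porosity at depth: n = 0.65·exp(−0.55×4.2) = 0.65×0.0993 = 0.0645
Bulk density: ρ_b = (1−n)ρ_g + n·ρ_f = 0.9355×2.68 + 0.0645×1
       = 2.507 + 0.065 = 2.572 g/cm³

2.57 g/cm³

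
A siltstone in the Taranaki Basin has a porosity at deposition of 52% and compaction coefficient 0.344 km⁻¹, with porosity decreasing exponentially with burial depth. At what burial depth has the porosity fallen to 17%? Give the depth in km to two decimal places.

3.25 km

Invert Athy's law: z = ln(phi₀/phi) / β
z = ln(0.52/0.17) / 0.344 = ln(3.059) / 0.344 = 1.1180 / 0.344 = 3.250 km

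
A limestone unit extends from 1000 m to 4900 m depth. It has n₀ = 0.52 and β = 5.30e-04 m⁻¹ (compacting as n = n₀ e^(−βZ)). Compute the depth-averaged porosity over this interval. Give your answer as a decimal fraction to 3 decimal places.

0.129

Working in km (1 km = 1000 m; β in km⁻¹ = β in m⁻¹ × 1000):
⟨n⟩ = (1/(Z₂−Z₁)) ∫ n₀ e^(−βZ) dZ = n₀·(e^(−β·Z₁) − e^(−β·Z₂)) / (β·(Z₂−Z₁))
e^(−0.53×1) = 0.5886; e^(−0.53×4.9) = 0.0745
⟨n⟩ = 0.52 × (0.5886 − 0.0745) / (0.53 × 3.9) = 0.52 × 0.2487 = 0.1293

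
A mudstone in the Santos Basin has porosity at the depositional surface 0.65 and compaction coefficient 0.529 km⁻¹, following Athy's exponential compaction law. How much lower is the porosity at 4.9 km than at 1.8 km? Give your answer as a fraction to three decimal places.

0.202

phi(1.8) = 0.65·e^(−0.529×1.8) = 0.2508
phi(4.9) = 0.65·e^(−0.529×4.9) = 0.0487
Δphi = 0.2508 − 0.0487 = 0.2022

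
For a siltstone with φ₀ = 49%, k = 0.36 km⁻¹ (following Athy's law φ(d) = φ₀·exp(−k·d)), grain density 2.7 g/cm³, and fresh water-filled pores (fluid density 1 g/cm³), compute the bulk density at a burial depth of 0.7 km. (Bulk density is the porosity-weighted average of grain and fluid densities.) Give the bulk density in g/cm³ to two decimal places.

Porosity at depth: φ = 0.49·exp(−0.36×0.7) = 0.49×0.7772 = 0.3808
Bulk density: ρ_b = (1−φ)ρ_g + φ·ρ_f = 0.6192×2.7 + 0.3808×1
       = 1.672 + 0.381 = 2.053 g/cm³

2.05 g/cm³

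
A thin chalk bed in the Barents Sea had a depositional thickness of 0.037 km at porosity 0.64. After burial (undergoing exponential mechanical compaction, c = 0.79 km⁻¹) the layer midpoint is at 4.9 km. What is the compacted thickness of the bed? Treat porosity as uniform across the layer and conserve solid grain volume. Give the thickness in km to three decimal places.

0.014 km

Porosity at 4.9 km: phi = 0.64·exp(−0.79×4.9) = 0.0133
Solid-volume conservation: h(1−phi) = h₀(1−phi₀) ⇒ h = h₀·(1−phi₀)/(1−phi)
h = 0.037 × (1 − 0.64)/(1 − 0.0133) = 0.037 × 0.3649 = 0.0135 km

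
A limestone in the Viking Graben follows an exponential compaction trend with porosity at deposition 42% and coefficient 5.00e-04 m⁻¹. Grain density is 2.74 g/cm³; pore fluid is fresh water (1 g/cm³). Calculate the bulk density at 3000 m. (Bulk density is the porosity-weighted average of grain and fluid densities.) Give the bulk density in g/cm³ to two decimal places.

Working in km (1 km = 1000 m; c in km⁻¹ = c in m⁻¹ × 1000):
Porosity at depth: n = 0.42·exp(−0.5×3) = 0.42×0.2231 = 0.0937
Bulk density: ρ_b = (1−n)ρ_g + n·ρ_f = 0.9063×2.74 + 0.0937×1
       = 2.483 + 0.094 = 2.577 g/cm³

2.58 g/cm³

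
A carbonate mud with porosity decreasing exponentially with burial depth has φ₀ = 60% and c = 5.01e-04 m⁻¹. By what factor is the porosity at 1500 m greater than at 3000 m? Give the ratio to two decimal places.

2.12

Working in km (1 km = 1000 m; c in km⁻¹ = c in m⁻¹ × 1000):
φ(d₁)/φ(d₂) = e^(−c·d₁)/e^(−c·d₂) = e^{c(d₂−d₁)}
= exp(0.501 × 1.5) = exp(0.7515) = 2.1202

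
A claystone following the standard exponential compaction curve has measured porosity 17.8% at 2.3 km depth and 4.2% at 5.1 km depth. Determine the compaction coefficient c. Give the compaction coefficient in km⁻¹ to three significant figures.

Athy: phi(z) = phi₀ e^(−cz) ⇒ phi₁/phi₂ = e^{c(z₂−z₁)} ⇒ c = ln(phi₁/phi₂)/(z₂−z₁)
c = ln(0.178/0.042) / (5.1 − 2.3) = ln(4.238) / 2.8 = 1.4441 / 2.8 = 0.5158 km⁻¹

0.516 km⁻¹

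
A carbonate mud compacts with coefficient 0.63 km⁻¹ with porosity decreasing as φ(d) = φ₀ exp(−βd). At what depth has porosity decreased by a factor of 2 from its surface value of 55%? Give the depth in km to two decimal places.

φ/φ₀ = 1/2 ⇒ exp(−β·d) = 1/2 ⇒ d = ln(2) / β
d = 0.6931 / 0.63 = 1.100 km

1.10 km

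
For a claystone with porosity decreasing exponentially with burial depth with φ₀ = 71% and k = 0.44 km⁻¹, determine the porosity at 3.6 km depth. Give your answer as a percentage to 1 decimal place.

14.6%

φ = φ₀·exp(−k·d) = 0.71 × exp(−0.44 × 3.6) = 0.71 × exp(−1.584)
  = 0.71 × 0.2052 = 0.1457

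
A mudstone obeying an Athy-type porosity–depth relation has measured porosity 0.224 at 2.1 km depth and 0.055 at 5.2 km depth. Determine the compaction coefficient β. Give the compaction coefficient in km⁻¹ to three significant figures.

Athy: n(d) = n₀ e^(−βd) ⇒ n₁/n₂ = e^{β(d₂−d₁)} ⇒ β = ln(n₁/n₂)/(d₂−d₁)
β = ln(0.224/0.055) / (5.2 − 2.1) = ln(4.073) / 3.1 = 1.4043 / 3.1 = 0.453 km⁻¹

0.453 km⁻¹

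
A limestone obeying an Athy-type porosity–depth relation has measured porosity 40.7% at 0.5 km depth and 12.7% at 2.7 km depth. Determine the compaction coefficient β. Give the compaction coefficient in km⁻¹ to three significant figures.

0.529 km⁻¹

Athy: phi(d) = phi₀ e^(−βd) ⇒ phi₁/phi₂ = e^{β(d₂−d₁)} ⇒ β = ln(phi₁/phi₂)/(d₂−d₁)
β = ln(0.407/0.127) / (2.7 − 0.5) = ln(3.205) / 2.2 = 1.1646 / 2.2 = 0.5294 km⁻¹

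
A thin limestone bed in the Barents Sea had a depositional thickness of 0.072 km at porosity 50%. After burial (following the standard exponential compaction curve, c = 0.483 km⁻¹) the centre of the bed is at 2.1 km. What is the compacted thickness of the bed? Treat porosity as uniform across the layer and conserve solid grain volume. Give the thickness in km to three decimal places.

0.044 km

Porosity at 2.1 km: φ = 0.5·exp(−0.483×2.1) = 0.1813
Solid-volume conservation: h(1−φ) = h₀(1−φ₀) ⇒ h = h₀·(1−φ₀)/(1−φ)
h = 0.072 × (1 − 0.5)/(1 − 0.1813) = 0.072 × 0.6107 = 0.0440 km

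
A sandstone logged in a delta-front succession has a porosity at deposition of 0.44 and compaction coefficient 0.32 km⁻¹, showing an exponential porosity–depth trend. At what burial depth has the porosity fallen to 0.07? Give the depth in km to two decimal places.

Invert Athy's law: z = ln(n₀/n) / k
z = ln(0.44/0.07) / 0.32 = ln(6.286) / 0.32 = 1.8383 / 0.32 = 5.745 km

5.74 km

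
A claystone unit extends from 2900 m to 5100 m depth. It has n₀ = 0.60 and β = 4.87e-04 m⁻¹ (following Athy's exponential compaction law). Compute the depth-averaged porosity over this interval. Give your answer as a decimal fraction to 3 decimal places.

Working in km (1 km = 1000 m; β in km⁻¹ = β in m⁻¹ × 1000):
⟨n⟩ = (1/(d₂−d₁)) ∫ n₀ e^(−βd) dd = n₀·(e^(−β·d₁) − e^(−β·d₂)) / (β·(d₂−d₁))
e^(−0.487×2.9) = 0.2436; e^(−0.487×5.1) = 0.0834
⟨n⟩ = 0.6 × (0.2436 − 0.0834) / (0.487 × 2.2) = 0.6 × 0.1495 = 0.0897

0.090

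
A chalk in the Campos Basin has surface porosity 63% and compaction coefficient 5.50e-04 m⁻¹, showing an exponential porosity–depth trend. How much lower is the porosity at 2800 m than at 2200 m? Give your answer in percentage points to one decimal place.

5.3 percentage points

Working in km (1 km = 1000 m; β in km⁻¹ = β in m⁻¹ × 1000):
phi(2.2) = 0.63·e^(−0.55×2.2) = 0.1879
phi(2.8) = 0.63·e^(−0.55×2.8) = 0.1351
Δphi = 0.1879 − 0.1351 = 0.0528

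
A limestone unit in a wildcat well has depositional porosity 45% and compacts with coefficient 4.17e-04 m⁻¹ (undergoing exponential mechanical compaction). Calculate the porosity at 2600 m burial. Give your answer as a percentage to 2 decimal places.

Working in km (1 km = 1000 m; β in km⁻¹ = β in m⁻¹ × 1000):
φ = φ₀·exp(−β·z) = 0.45 × exp(−0.417 × 2.6) = 0.45 × exp(−1.084)
  = 0.45 × 0.3382 = 0.1522

15.22%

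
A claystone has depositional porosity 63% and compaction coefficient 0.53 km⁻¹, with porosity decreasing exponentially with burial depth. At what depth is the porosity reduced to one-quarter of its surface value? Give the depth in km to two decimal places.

2.62 km

n/n₀ = 1/4 ⇒ exp(−c·Z) = 1/4 ⇒ Z = ln(4) / c
Z = 1.3863 / 0.53 = 2.616 km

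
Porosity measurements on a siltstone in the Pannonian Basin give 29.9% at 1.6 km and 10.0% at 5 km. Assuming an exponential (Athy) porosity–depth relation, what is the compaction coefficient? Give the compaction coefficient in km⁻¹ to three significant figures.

0.322 km⁻¹

Athy: φ(d) = φ₀ e^(−βd) ⇒ φ₁/φ₂ = e^{β(d₂−d₁)} ⇒ β = ln(φ₁/φ₂)/(d₂−d₁)
β = ln(0.299/0.1) / (5 − 1.6) = ln(2.99) / 3.4 = 1.0953 / 3.4 = 0.3221 km⁻¹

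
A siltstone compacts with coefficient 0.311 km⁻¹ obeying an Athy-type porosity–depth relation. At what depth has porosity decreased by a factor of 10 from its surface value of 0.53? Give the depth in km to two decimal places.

7.40 km

n/n₀ = 1/10 ⇒ exp(−k·z) = 1/10 ⇒ z = ln(10) / k
z = 2.3026 / 0.311 = 7.404 km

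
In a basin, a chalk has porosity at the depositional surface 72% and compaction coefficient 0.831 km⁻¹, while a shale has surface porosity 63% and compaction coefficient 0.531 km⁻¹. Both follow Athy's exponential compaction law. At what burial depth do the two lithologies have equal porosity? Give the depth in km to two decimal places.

Set n₀ₐ e^(−βₐz) = n₀ᵦ e^(−βᵦz) ⇒ ln(n₀ₐ/n₀ᵦ) = (βₐ − βᵦ)·z
z = ln(0.72/0.63) / (0.831 − 0.531) = 0.1335 / 0.3 = 0.445 km

0.45 km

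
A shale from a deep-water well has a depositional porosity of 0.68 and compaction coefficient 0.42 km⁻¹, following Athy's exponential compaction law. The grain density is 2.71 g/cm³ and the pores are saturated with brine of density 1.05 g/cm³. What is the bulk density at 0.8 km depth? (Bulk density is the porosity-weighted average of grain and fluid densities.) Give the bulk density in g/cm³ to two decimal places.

Porosity at depth: φ = 0.68·exp(−0.42×0.8) = 0.68×0.7146 = 0.4859
Bulk density: ρ_b = (1−φ)ρ_g + φ·ρ_f = 0.5141×2.71 + 0.4859×1.05
       = 1.393 + 0.510 = 1.903 g/cm³

1.90 g/cm³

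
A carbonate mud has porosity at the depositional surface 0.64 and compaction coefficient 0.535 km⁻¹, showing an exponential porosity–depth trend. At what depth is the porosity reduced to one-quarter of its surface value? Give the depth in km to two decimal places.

φ/φ₀ = 1/4 ⇒ exp(−k·d) = 1/4 ⇒ d = ln(4) / k
d = 1.3863 / 0.535 = 2.591 km

2.59 km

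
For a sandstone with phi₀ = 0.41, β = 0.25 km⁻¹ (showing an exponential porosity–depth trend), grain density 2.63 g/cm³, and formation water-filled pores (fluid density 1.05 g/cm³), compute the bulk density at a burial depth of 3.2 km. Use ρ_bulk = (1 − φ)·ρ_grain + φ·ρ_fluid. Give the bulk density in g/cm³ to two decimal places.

2.34 g/cm³

Porosity at depth: phi = 0.41·exp(−0.25×3.2) = 0.41×0.4493 = 0.1842
Bulk density: ρ_b = (1−phi)ρ_g + phi·ρ_f = 0.8158×2.63 + 0.1842×1.05
       = 2.145 + 0.193 = 2.339 g/cm³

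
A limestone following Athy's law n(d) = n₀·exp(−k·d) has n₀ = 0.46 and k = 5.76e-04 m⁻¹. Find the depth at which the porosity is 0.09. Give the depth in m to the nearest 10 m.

2830 m

Working in km (1 km = 1000 m; k in km⁻¹ = k in m⁻¹ × 1000):
Invert Athy's law: d = ln(n₀/n) / k
d = ln(0.46/0.09) / 0.576 = ln(5.111) / 0.576 = 1.6314 / 0.576 = 2.832 km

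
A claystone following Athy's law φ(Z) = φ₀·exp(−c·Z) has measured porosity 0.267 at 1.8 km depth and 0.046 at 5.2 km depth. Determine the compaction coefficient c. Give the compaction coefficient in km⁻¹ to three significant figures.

0.517 km⁻¹

Athy: φ(Z) = φ₀ e^(−cZ) ⇒ φ₁/φ₂ = e^{c(Z₂−Z₁)} ⇒ c = ln(φ₁/φ₂)/(Z₂−Z₁)
c = ln(0.267/0.046) / (5.2 − 1.8) = ln(5.804) / 3.4 = 1.7586 / 3.4 = 0.5172 km⁻¹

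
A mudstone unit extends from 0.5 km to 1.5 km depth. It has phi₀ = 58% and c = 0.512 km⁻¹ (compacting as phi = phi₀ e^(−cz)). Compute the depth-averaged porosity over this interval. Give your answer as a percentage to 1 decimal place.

⟨phi⟩ = (1/(z₂−z₁)) ∫ phi₀ e^(−cz) dz = phi₀·(e^(−c·z₁) − e^(−c·z₂)) / (c·(z₂−z₁))
e^(−0.512×0.5) = 0.7741; e^(−0.512×1.5) = 0.4639
⟨phi⟩ = 0.58 × (0.7741 − 0.4639) / (0.512 × 1) = 0.58 × 0.6059 = 0.3514

35.1%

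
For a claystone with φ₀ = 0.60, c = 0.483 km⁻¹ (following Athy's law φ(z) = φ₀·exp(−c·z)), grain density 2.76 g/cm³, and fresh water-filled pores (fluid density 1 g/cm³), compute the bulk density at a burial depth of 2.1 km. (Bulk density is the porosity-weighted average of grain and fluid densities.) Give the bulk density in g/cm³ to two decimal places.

Porosity at depth: φ = 0.6·exp(−0.483×2.1) = 0.6×0.3627 = 0.2176
Bulk density: ρ_b = (1−φ)ρ_g + φ·ρ_f = 0.7824×2.76 + 0.2176×1
       = 2.159 + 0.218 = 2.377 g/cm³

2.38 g/cm³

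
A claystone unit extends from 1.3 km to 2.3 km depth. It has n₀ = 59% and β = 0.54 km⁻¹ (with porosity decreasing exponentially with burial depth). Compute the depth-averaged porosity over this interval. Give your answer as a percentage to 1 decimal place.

22.6%

⟨n⟩ = (1/(Z₂−Z₁)) ∫ n₀ e^(−βZ) dZ = n₀·(e^(−β·Z₁) − e^(−β·Z₂)) / (β·(Z₂−Z₁))
e^(−0.54×1.3) = 0.4956; e^(−0.54×2.3) = 0.2888
⟨n⟩ = 0.59 × (0.4956 − 0.2888) / (0.54 × 1) = 0.59 × 0.3829 = 0.2259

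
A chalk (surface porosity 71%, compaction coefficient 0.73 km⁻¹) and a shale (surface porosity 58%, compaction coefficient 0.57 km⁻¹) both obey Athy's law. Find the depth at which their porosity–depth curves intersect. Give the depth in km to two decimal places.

1.26 km

Set φ₀ₐ e^(−cₐz) = φ₀ᵦ e^(−cᵦz) ⇒ ln(φ₀ₐ/φ₀ᵦ) = (cₐ − cᵦ)·z
z = ln(0.71/0.58) / (0.73 − 0.57) = 0.2022 / 0.16 = 1.264 km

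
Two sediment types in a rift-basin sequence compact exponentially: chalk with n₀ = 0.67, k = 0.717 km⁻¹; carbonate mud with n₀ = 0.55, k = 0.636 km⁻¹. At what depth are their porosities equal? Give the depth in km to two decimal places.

Set n₀ₐ e^(−kₐZ) = n₀ᵦ e^(−kᵦZ) ⇒ ln(n₀ₐ/n₀ᵦ) = (kₐ − kᵦ)·Z
Z = ln(0.67/0.55) / (0.717 − 0.636) = 0.1974 / 0.081 = 2.437 km

2.44 km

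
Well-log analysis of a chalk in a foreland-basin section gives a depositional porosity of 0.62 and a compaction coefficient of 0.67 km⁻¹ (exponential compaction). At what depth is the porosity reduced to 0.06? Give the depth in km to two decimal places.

Invert Athy's law: d = ln(φ₀/φ) / c
d = ln(0.62/0.06) / 0.67 = ln(10.33) / 0.67 = 2.3354 / 0.67 = 3.486 km

3.49 km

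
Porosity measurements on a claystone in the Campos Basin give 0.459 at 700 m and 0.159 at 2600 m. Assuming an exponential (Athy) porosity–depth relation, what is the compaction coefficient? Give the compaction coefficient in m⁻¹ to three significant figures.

Working in km (1 km = 1000 m; β in km⁻¹ = β in m⁻¹ × 1000):
Athy: φ(d) = φ₀ e^(−βd) ⇒ φ₁/φ₂ = e^{β(d₂−d₁)} ⇒ β = ln(φ₁/φ₂)/(d₂−d₁)
β = ln(0.459/0.159) / (2.6 − 0.7) = ln(2.887) / 1.9 = 1.0601 / 1.9 = 0.558 km⁻¹

0.000558 m⁻¹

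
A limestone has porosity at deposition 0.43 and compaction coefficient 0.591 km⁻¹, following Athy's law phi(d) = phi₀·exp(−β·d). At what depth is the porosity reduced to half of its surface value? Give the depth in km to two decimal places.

phi/phi₀ = 1/2 ⇒ exp(−β·d) = 1/2 ⇒ d = ln(2) / β
d = 0.6931 / 0.591 = 1.173 km

1.17 km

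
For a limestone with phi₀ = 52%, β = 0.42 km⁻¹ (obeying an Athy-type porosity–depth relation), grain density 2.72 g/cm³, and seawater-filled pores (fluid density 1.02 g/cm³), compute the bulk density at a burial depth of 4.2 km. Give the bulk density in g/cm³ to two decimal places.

2.57 g/cm³

Porosity at depth: phi = 0.52·exp(−0.42×4.2) = 0.52×0.1714 = 0.0891
Bulk density: ρ_b = (1−phi)ρ_g + phi·ρ_f = 0.9109×2.72 + 0.0891×1.02
       = 2.478 + 0.091 = 2.569 g/cm³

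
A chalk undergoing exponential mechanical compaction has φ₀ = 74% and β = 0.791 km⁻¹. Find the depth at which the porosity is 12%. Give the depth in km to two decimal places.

2.30 km

Invert Athy's law: d = ln(φ₀/φ) / β
d = ln(0.74/0.12) / 0.791 = ln(6.167) / 0.791 = 1.8192 / 0.791 = 2.300 km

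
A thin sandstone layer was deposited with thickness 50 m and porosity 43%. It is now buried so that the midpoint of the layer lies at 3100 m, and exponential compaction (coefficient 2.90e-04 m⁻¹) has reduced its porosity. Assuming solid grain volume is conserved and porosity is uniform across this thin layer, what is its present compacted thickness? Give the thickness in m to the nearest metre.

Working in km (1 km = 1000 m; c in km⁻¹ = c in m⁻¹ × 1000):
Porosity at 3.1 km: φ = 0.43·exp(−0.29×3.1) = 0.1750
Solid-volume conservation: h(1−φ) = h₀(1−φ₀) ⇒ h = h₀·(1−φ₀)/(1−φ)
h = 0.05 × (1 − 0.43)/(1 − 0.1750) = 0.05 × 0.6909 = 0.0345 km

35 m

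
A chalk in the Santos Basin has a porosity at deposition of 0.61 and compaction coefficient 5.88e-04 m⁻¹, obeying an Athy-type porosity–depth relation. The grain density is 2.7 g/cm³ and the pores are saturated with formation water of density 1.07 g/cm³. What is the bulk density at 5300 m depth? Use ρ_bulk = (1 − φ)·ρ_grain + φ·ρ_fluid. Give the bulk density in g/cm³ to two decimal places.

Working in km (1 km = 1000 m; k in km⁻¹ = k in m⁻¹ × 1000):
Porosity at depth: φ = 0.61·exp(−0.588×5.3) = 0.61×0.0443 = 0.0270
Bulk density: ρ_b = (1−φ)ρ_g + φ·ρ_f = 0.9730×2.7 + 0.0270×1.07
       = 2.627 + 0.029 = 2.656 g/cm³

2.66 g/cm³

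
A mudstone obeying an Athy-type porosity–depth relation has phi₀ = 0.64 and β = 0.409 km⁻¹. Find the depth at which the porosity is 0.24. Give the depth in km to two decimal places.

2.40 km

Invert Athy's law: z = ln(phi₀/phi) / β
z = ln(0.64/0.24) / 0.409 = ln(2.667) / 0.409 = 0.9808 / 0.409 = 2.398 km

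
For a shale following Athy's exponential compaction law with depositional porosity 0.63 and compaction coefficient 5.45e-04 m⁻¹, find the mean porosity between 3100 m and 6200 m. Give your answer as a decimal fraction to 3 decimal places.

Working in km (1 km = 1000 m; β in km⁻¹ = β in m⁻¹ × 1000):
⟨phi⟩ = (1/(z₂−z₁)) ∫ phi₀ e^(−βz) dz = phi₀·(e^(−β·z₁) − e^(−β·z₂)) / (β·(z₂−z₁))
e^(−0.545×3.1) = 0.1846; e^(−0.545×6.2) = 0.0341
⟨phi⟩ = 0.63 × (0.1846 − 0.0341) / (0.545 × 3.1) = 0.63 × 0.0891 = 0.0561

0.056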